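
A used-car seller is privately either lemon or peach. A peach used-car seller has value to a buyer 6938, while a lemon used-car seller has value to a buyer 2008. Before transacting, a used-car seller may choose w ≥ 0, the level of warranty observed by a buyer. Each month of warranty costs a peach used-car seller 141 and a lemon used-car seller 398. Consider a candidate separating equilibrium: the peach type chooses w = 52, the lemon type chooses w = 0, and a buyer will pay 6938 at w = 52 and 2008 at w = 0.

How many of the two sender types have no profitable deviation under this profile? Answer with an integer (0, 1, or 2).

1

Peach type: signal → 6938 − 141 × 52 = -394; deviate to 0 → 2008. IC fails (-394 < 2008).
Lemon type: stay at 0 → 2008; mimic → 6938 − 398 × 52 = -13758. IC holds (2008 ≥ -13758).
1 of 2 constraints hold, so this profile is not an equilibrium.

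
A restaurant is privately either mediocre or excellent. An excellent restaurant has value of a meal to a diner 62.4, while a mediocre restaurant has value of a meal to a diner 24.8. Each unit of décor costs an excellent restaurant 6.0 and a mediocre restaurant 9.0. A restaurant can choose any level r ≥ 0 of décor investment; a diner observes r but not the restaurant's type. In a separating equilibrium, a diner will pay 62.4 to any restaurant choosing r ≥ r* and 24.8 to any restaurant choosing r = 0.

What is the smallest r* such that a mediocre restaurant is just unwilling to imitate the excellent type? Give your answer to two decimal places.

A mediocre restaurant choosing r = 0 receives 24.8.
Imitating at r* instead would pay 62.4 at cost 9.0·r*, netting 62.4 − 9.0·r*.
Indifference: 24.8 = 62.4 − 9.0·r*, so r* = (62.4 − 24.8) / 9.0 ≈ 4.18.
At r* the mediocre type's incentive constraint just binds; the excellent type strictly prefers r* since its per-unit cost is lower.

4.18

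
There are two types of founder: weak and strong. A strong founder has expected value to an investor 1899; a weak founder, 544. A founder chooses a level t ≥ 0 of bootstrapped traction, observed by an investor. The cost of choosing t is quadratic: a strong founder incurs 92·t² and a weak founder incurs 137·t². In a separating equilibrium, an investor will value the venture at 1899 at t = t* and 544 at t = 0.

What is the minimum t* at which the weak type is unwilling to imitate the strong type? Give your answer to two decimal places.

3.14

The weak type at t = 0 receives 544; imitating at t* yields 1899 − 137·t*².
Indifference: 544 = 1899 − 137·t*², so t*² = (1899 − 544) / 137 ≈ 9.8905.
t* = √9.8905 ≈ 3.14.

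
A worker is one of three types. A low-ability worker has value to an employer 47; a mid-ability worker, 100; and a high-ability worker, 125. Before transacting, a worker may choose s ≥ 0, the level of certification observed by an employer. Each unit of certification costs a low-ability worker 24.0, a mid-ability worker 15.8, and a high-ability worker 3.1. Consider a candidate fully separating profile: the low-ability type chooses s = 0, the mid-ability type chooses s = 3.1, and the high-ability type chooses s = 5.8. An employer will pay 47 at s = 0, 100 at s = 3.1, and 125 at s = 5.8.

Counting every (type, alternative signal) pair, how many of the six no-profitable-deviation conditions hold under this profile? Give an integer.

6

Low-ability (own payoff 47): to s=3.1 gives 100 − 24.0×3.1 = 25.6 → no gain ✓; to s=5.8 gives 125 − 24.0×5.8 = -14.2 → no gain ✓.
Mid-ability (own payoff 100 − 15.8×3.1 = 51.02): to s=0 gives 47 → no gain ✓; to s=5.8 gives 125 − 15.8×5.8 = 33.36 → no gain ✓.
High-ability (own payoff 125 − 3.1×5.8 = 107.02): to s=0 gives 47 → no gain ✓; to s=3.1 gives 100 − 3.1×3.1 = 90.39 → no gain ✓.
6 of the 6 constraints hold; this profile is a separating equilibrium.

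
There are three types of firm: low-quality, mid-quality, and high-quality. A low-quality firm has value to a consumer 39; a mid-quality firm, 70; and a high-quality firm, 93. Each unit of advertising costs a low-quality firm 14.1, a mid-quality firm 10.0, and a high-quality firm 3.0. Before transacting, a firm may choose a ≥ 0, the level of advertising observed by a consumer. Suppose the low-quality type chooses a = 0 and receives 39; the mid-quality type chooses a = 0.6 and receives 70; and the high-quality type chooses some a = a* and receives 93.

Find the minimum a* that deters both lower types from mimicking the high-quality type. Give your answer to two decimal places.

3.83

Mid-quality type (on-path payoff 70 − 10.0×0.6 = 64) won't mimic when 64 ≥ 93 − 10.0·a*, i.e. a* ≥ 2.90.
Low-quality type (on-path payoff 39) won't mimic when 39 ≥ 93 − 14.1·a*, i.e. a* ≥ 3.83.
Both must hold, so a* = max(3.83, 2.90) = 3.83. The low-quality type's constraint binds.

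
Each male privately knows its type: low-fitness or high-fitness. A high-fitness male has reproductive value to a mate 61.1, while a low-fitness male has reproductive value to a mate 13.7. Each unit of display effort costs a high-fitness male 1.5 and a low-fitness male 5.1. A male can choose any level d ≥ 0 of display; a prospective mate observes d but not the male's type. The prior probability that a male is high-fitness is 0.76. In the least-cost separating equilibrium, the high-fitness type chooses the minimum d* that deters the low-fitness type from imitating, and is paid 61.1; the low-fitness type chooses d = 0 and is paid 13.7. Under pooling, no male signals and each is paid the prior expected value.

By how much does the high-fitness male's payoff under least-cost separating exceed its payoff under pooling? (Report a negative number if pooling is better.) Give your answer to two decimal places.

-2.57

Least-cost separating signal: d* solves 13.7 = 61.1 − 5.1·d*, so d* = (61.1 − 13.7)/5.1 ≈ 9.2941.
High-fitness type's separating payoff: 61.1 − 1.5 × d* = 61.1 − 1.5 × (61.1 − 13.7)/5.1 = 61.1 − 71.1/5.1 ≈ 47.1588.
Pooling payoff: 0.76 × 61.1 + 0.24 × 13.7 = 49.724.
Difference: 47.1588 − 49.724 = -2.5652, i.e. -2.57 to two decimal places.
The high-fitness type would prefer the pooling outcome.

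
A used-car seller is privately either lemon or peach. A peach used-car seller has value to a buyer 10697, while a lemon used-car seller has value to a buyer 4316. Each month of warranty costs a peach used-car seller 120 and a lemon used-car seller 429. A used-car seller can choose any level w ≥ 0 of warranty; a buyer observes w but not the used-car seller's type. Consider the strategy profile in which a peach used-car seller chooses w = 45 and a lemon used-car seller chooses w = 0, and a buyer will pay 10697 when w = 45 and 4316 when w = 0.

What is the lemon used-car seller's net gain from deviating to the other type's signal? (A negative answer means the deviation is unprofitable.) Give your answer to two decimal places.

Playing w = 0 the lemon used-car seller receives 4316.
Deviating to w = 45 brings payment 10697 at cost 429 × 45 = 19305, netting -8608.
Gain from deviating: -8608 − 4316 = -12924.00.
The gain is negative, so the lemon type's incentive-compatibility constraint is satisfied.

-12924.00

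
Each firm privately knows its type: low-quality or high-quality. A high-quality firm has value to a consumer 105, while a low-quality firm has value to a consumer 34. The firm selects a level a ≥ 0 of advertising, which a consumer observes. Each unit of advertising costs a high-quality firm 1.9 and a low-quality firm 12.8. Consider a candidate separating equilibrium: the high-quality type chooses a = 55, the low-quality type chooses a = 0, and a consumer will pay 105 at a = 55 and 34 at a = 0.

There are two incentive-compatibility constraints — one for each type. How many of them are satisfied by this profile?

1

High-quality type: signal → 105 − 1.9 × 55 = 0.5; deviate to 0 → 34. IC fails (0.5 < 34).
Low-quality type: stay at 0 → 34; mimic → 105 − 12.8 × 55 = -599. IC holds (34 ≥ -599).
1 of 2 constraints hold, so this profile is not an equilibrium.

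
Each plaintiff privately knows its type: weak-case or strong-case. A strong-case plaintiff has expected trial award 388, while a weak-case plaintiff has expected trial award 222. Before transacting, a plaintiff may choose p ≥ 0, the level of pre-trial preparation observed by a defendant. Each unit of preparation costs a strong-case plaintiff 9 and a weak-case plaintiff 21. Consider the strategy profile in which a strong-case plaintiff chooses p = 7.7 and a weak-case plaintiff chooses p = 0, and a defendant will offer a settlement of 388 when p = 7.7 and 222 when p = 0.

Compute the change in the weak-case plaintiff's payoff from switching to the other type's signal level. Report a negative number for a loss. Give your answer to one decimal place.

Playing p = 0 the weak-case plaintiff receives 222.
Deviating to p = 7.7 brings payment 388 at cost 21 × 7.7 = 161.7, netting 226.3.
Gain from deviating: 226.3 − 222 = 4.3.
The gain is positive, so the weak-case type's incentive-compatibility constraint is violated — this profile is not a separating equilibrium.

4.3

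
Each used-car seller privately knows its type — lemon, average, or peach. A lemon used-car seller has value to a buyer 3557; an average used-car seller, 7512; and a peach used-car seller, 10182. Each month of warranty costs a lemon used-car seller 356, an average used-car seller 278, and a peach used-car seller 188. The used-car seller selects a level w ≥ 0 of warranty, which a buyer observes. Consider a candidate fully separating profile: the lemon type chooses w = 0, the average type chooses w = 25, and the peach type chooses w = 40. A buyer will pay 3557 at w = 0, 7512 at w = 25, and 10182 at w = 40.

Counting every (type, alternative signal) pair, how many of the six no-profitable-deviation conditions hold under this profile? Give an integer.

Lemon (own payoff 3557): to w=25 gives 7512 − 356×25 = -1388 → no gain ✓; to w=40 gives 10182 − 356×40 = -4058 → no gain ✓.
Peach (own payoff 10182 − 188×40 = 2662): to w=0 gives 3557 → profitable ✗; to w=25 gives 7512 − 188×25 = 2812 → profitable ✗.
Average (own payoff 7512 − 278×25 = 562): to w=0 gives 3557 → profitable ✗; to w=40 gives 10182 − 278×40 = -938 → no gain ✓.
3 of the 6 constraints hold; not an equilibrium.

3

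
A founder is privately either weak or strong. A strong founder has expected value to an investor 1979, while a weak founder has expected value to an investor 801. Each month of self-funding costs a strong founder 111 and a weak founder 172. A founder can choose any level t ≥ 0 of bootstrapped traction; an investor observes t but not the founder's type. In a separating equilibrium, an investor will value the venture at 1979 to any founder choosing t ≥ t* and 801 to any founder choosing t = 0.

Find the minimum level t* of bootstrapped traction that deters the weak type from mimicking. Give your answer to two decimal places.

6.85

A weak founder choosing t = 0 receives 801.
Imitating at t* instead would pay 1979 at cost 172·t*, netting 1979 − 172·t*.
Indifference: 801 = 1979 − 172·t*, so t* = (1979 − 801) / 172 ≈ 6.85.
This is the weak type's binding incentive-compatibility constraint; any t ≥ 6.85 sustains separation on that side.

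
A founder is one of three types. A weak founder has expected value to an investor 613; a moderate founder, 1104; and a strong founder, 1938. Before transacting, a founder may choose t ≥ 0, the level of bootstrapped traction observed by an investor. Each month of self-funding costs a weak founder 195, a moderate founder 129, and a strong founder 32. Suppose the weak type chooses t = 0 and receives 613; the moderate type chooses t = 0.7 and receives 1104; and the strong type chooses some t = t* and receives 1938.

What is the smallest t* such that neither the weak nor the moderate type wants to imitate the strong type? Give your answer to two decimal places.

Moderate type (on-path payoff 1104 − 129×0.7 = 1013.7) won't mimic when 1013.7 ≥ 1938 − 129·t*, i.e. t* ≥ 7.17.
Weak type (on-path payoff 613) won't mimic when 613 ≥ 1938 − 195·t*, i.e. t* ≥ 6.79.
Both must hold, so t* = max(6.79, 7.17) = 7.17. The moderate type's constraint binds.

7.17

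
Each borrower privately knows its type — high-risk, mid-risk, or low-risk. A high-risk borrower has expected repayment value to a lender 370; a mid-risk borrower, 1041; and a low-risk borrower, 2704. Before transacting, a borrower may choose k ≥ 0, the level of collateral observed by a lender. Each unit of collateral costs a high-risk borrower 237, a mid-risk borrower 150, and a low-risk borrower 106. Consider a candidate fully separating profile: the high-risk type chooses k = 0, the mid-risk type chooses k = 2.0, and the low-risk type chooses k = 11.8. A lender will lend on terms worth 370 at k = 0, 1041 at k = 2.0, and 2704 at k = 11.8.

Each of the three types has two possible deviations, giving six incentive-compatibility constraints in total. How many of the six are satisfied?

Low-risk (own payoff 2704 − 106×11.8 = 1453.2): to k=0 gives 370 → no gain ✓; to k=2.0 gives 1041 − 106×2.0 = 829 → no gain ✓.
High-risk (own payoff 370): to k=2.0 gives 1041 − 237×2.0 = 567 → profitable ✗; to k=11.8 gives 2704 − 237×11.8 = -92.6 → no gain ✓.
Mid-risk (own payoff 1041 − 150×2.0 = 741): to k=0 gives 370 → no gain ✓; to k=11.8 gives 2704 − 150×11.8 = 934 → profitable ✗.
4 of the 6 constraints hold; not an equilibrium.

4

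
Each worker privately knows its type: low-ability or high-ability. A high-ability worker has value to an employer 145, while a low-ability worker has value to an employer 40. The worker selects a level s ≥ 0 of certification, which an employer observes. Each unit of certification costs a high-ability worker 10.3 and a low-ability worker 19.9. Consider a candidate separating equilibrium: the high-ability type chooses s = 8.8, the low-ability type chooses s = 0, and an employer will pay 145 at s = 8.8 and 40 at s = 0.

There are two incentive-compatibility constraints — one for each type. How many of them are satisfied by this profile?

High-ability type: signal → 145 − 10.3 × 8.8 = 54.36; deviate to 0 → 40. IC holds (54.36 ≥ 40).
Low-ability type: stay at 0 → 40; mimic → 145 − 19.9 × 8.8 = -30.12. IC holds (40 ≥ -30.12).
2 of 2 constraints hold, so this is a separating equilibrium.

2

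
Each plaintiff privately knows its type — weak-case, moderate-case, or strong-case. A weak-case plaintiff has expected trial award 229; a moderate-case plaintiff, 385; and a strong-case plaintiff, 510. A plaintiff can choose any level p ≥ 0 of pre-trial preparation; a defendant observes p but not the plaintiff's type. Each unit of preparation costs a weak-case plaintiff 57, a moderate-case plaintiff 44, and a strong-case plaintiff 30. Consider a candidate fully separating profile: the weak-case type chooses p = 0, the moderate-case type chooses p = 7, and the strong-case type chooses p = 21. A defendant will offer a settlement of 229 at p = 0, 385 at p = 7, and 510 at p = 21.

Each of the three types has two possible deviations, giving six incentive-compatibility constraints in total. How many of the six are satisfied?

3

Weak-case (own payoff 229): to p=7 gives 385 − 57×7 = -14 → no gain ✓; to p=21 gives 510 − 57×21 = -687 → no gain ✓.
Strong-case (own payoff 510 − 30×21 = -120): to p=0 gives 229 → profitable ✗; to p=7 gives 385 − 30×7 = 175 → profitable ✗.
Moderate-case (own payoff 385 − 44×7 = 77): to p=0 gives 229 → profitable ✗; to p=21 gives 510 − 44×21 = -414 → no gain ✓.
3 of the 6 constraints hold; not an equilibrium.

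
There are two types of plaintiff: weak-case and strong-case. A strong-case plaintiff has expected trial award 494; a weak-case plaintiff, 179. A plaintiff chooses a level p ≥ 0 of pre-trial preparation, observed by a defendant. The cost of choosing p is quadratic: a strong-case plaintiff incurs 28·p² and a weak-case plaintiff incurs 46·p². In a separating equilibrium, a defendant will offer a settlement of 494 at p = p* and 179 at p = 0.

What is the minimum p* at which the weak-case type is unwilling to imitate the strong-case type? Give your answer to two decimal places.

The weak-case type at p = 0 receives 179; imitating at p* yields 494 − 46·p*².
Indifference: 179 = 494 − 46·p*², so p*² = (494 − 179) / 46 ≈ 6.8478.
p* = √6.8478 ≈ 2.62.

2.62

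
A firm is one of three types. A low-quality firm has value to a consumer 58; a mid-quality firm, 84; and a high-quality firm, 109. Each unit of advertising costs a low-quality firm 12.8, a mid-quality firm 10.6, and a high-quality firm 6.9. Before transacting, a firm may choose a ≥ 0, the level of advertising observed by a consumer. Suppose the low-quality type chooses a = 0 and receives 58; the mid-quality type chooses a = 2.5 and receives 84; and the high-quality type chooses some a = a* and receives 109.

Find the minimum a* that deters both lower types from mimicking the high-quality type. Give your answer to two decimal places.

4.86

Mid-quality type (on-path payoff 84 − 10.6×2.5 = 57.5) won't mimic when 57.5 ≥ 109 − 10.6·a*, i.e. a* ≥ 4.86.
Low-quality type (on-path payoff 58) won't mimic when 58 ≥ 109 − 12.8·a*, i.e. a* ≥ 3.98.
Both must hold, so a* = max(3.98, 4.86) = 4.86. The mid-quality type's constraint binds.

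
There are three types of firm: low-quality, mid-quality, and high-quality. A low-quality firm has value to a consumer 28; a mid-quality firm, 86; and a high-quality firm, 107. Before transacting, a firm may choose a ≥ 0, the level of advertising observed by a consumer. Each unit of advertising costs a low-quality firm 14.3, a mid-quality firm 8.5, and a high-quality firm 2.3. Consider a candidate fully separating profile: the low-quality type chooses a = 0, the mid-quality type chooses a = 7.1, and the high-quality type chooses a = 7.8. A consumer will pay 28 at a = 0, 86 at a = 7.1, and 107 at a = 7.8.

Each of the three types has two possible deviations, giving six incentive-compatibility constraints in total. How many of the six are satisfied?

High-quality (own payoff 107 − 2.3×7.8 = 89.06): to a=0 gives 28 → no gain ✓; to a=7.1 gives 86 − 2.3×7.1 = 69.67 → no gain ✓.
Low-quality (own payoff 28): to a=7.1 gives 86 − 14.3×7.1 = -15.53 → no gain ✓; to a=7.8 gives 107 − 14.3×7.8 = -4.54 → no gain ✓.
Mid-quality (own payoff 86 − 8.5×7.1 = 25.65): to a=0 gives 28 → profitable ✗; to a=7.8 gives 107 − 8.5×7.8 = 40.7 → profitable ✗.
4 of the 6 constraints hold; not an equilibrium.

4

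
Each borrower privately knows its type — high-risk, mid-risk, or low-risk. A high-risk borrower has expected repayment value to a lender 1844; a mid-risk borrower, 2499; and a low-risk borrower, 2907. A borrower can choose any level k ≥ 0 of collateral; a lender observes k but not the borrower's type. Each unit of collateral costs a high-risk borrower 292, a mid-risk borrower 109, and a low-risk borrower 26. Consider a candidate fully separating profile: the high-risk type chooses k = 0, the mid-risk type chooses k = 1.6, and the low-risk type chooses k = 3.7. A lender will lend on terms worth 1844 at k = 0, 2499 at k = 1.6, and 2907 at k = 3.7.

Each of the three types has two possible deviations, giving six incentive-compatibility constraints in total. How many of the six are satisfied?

4

Low-risk (own payoff 2907 − 26×3.7 = 2810.8): to k=0 gives 1844 → no gain ✓; to k=1.6 gives 2499 − 26×1.6 = 2457.4 → no gain ✓.
High-risk (own payoff 1844): to k=1.6 gives 2499 − 292×1.6 = 2031.8 → profitable ✗; to k=3.7 gives 2907 − 292×3.7 = 1826.6 → no gain ✓.
Mid-risk (own payoff 2499 − 109×1.6 = 2324.6): to k=0 gives 1844 → no gain ✓; to k=3.7 gives 2907 − 109×3.7 = 2503.7 → profitable ✗.
4 of the 6 constraints hold; not an equilibrium.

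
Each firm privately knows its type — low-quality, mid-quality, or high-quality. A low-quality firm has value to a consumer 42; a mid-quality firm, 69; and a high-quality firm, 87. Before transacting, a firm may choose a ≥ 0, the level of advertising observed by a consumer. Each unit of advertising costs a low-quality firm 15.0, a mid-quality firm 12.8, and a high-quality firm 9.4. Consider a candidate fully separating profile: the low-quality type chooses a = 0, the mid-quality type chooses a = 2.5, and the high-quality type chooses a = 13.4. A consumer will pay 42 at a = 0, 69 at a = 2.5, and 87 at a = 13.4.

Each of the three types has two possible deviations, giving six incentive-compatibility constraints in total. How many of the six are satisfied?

3

Mid-quality (own payoff 69 − 12.8×2.5 = 37): to a=0 gives 42 → profitable ✗; to a=13.4 gives 87 − 12.8×13.4 = -84.52 → no gain ✓.
High-quality (own payoff 87 − 9.4×13.4 = -38.96): to a=0 gives 42 → profitable ✗; to a=2.5 gives 69 − 9.4×2.5 = 45.5 → profitable ✗.
Low-quality (own payoff 42): to a=2.5 gives 69 − 15.0×2.5 = 31.5 → no gain ✓; to a=13.4 gives 87 − 15.0×13.4 = -114 → no gain ✓.
3 of the 6 constraints hold; not an equilibrium.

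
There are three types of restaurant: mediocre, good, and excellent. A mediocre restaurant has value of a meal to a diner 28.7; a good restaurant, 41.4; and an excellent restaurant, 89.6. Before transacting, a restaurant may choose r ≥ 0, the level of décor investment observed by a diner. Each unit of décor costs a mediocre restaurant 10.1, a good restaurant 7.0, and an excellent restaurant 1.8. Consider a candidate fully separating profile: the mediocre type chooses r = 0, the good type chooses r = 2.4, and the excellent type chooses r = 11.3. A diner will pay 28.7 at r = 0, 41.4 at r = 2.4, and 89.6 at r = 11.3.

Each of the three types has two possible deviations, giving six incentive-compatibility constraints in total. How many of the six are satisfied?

Excellent (own payoff 89.6 − 1.8×11.3 = 69.26): to r=0 gives 28.7 → no gain ✓; to r=2.4 gives 41.4 − 1.8×2.4 = 37.08 → no gain ✓.
Good (own payoff 41.4 − 7.0×2.4 = 24.6): to r=0 gives 28.7 → profitable ✗; to r=11.3 gives 89.6 − 7.0×11.3 = 10.5 → no gain ✓.
Mediocre (own payoff 28.7): to r=2.4 gives 41.4 − 10.1×2.4 = 17.16 → no gain ✓; to r=11.3 gives 89.6 − 10.1×11.3 = -24.53 → no gain ✓.
5 of the 6 constraints hold; not an equilibrium.

5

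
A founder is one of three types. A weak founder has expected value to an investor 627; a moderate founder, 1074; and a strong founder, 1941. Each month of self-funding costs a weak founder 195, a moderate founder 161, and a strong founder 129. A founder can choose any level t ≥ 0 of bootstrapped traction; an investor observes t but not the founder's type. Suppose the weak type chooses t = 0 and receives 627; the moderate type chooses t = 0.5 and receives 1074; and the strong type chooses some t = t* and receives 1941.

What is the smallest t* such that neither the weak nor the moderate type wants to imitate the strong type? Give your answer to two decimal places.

Weak type (on-path payoff 627) won't mimic when 627 ≥ 1941 − 195·t*, i.e. t* ≥ 6.74.
Moderate type (on-path payoff 1074 − 161×0.5 = 993.5) won't mimic when 993.5 ≥ 1941 − 161·t*, i.e. t* ≥ 5.89.
Both must hold, so t* = max(6.74, 5.89) = 6.74. The weak type's constraint binds.

6.74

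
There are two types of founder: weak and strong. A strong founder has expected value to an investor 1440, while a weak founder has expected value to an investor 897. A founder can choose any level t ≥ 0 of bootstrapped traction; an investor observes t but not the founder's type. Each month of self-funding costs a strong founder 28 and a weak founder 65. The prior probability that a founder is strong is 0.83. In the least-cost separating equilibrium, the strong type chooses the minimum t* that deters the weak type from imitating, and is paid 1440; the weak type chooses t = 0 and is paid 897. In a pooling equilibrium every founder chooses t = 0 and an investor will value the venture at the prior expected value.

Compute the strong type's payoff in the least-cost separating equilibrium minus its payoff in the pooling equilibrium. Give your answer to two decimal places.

-141.60

Least-cost separating signal: t* solves 897 = 1440 − 65·t*, so t* = (1440 − 897)/65 ≈ 8.3538.
Strong type's separating payoff: 1440 − 28 × t* = 1440 − 28 × (1440 − 897)/65 = 1440 − 15204/65 ≈ 1206.0923.
Pooling payoff: 0.83 × 1440 + 0.17 × 897 = 1347.69.
Difference: 1206.0923 − 1347.69 = -141.5977, i.e. -141.60 to two decimal places.
The strong type would prefer the pooling outcome.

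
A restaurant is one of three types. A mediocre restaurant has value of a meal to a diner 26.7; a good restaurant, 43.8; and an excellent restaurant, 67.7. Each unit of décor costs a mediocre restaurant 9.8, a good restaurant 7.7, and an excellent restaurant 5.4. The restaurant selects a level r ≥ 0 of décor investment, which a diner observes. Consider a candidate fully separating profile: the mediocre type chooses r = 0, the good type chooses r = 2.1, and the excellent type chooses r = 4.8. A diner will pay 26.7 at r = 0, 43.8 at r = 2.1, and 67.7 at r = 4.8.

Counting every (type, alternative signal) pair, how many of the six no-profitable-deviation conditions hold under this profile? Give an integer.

Excellent (own payoff 67.7 − 5.4×4.8 = 41.78): to r=0 gives 26.7 → no gain ✓; to r=2.1 gives 43.8 − 5.4×2.1 = 32.46 → no gain ✓.
Good (own payoff 43.8 − 7.7×2.1 = 27.63): to r=0 gives 26.7 → no gain ✓; to r=4.8 gives 67.7 − 7.7×4.8 = 30.74 → profitable ✗.
Mediocre (own payoff 26.7): to r=2.1 gives 43.8 − 9.8×2.1 = 23.22 → no gain ✓; to r=4.8 gives 67.7 − 9.8×4.8 = 20.66 → no gain ✓.
5 of the 6 constraints hold; not an equilibrium.

5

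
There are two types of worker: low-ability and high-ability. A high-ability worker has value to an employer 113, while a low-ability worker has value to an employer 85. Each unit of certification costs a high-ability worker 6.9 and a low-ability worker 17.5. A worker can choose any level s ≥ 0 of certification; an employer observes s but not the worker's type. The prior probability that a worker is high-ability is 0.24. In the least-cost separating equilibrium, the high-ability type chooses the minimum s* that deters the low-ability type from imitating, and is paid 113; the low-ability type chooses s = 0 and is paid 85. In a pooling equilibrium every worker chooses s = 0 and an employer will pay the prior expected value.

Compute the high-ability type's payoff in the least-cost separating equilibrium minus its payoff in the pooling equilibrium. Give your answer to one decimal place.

10.2

Least-cost separating signal: s* solves 85 = 113 − 17.5·s*, so s* = (113 − 85)/17.5 = 1.6.
High-ability type's separating payoff: 113 − 6.9 × s* = 113 − 6.9 × (113 − 85)/17.5 = 113 − 193.2/17.5 = 101.96.
Pooling payoff: 0.24 × 113 + 0.76 × 85 = 91.72.
Difference: 101.96 − 91.72 = 10.24, i.e. 10.2 to one decimal place.
The high-ability type prefers to separate.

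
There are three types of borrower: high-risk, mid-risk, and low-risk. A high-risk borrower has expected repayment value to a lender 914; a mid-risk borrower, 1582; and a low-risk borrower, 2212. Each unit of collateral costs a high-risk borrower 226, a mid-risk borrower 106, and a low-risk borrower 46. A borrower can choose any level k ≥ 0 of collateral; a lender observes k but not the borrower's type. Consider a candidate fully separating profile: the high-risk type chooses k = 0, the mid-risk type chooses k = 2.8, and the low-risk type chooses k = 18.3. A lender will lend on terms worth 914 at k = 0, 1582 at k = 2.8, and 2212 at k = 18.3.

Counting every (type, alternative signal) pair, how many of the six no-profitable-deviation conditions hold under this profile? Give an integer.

High-risk (own payoff 914): to k=2.8 gives 1582 − 226×2.8 = 949.2 → profitable ✗; to k=18.3 gives 2212 − 226×18.3 = -1923.8 → no gain ✓.
Mid-risk (own payoff 1582 − 106×2.8 = 1285.2): to k=0 gives 914 → no gain ✓; to k=18.3 gives 2212 − 106×18.3 = 272.2 → no gain ✓.
Low-risk (own payoff 2212 − 46×18.3 = 1370.2): to k=0 gives 914 → no gain ✓; to k=2.8 gives 1582 − 46×2.8 = 1453.2 → profitable ✗.
4 of the 6 constraints hold; not an equilibrium.

4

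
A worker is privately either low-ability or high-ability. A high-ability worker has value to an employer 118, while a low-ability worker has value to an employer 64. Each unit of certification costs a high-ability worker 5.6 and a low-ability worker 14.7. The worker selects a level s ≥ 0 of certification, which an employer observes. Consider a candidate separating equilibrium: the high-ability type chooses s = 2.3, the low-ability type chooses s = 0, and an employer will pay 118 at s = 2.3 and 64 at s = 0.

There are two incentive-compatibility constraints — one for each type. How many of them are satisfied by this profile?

1

Low-ability type: stay at 0 → 64; mimic → 118 − 14.7 × 2.3 = 84.19. IC fails (64 < 84.19).
High-ability type: signal → 118 − 5.6 × 2.3 = 105.12; deviate to 0 → 64. IC holds (105.12 ≥ 64).
1 of 2 constraints hold, so this profile is not an equilibrium.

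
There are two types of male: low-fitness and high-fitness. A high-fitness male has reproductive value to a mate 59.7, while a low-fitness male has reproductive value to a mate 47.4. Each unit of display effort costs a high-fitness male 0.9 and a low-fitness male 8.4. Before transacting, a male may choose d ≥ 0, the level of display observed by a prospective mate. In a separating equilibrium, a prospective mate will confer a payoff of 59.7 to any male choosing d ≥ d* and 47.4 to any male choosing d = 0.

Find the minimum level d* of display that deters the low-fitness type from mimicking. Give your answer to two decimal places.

A low-fitness male choosing d = 0 receives 47.4.
Imitating at d* instead would pay 59.7 at cost 8.4·d*, netting 59.7 − 8.4·d*.
Indifference: 47.4 = 59.7 − 8.4·d*, so d* = (59.7 − 47.4) / 8.4 ≈ 1.46.
This is the low-fitness type's binding incentive-compatibility constraint; any d ≥ 1.46 sustains separation on that side.

1.46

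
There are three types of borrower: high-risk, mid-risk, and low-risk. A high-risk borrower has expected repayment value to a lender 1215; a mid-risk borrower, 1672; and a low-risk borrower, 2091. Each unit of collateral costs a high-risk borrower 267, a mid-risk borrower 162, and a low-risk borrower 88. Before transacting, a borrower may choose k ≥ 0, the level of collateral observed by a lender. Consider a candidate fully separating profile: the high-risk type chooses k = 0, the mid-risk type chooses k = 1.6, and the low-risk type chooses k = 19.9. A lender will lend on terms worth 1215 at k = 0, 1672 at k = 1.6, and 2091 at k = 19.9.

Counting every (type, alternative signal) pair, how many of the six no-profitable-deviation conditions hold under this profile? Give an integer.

3

Low-risk (own payoff 2091 − 88×19.9 = 339.8): to k=0 gives 1215 → profitable ✗; to k=1.6 gives 1672 − 88×1.6 = 1531.2 → profitable ✗.
High-risk (own payoff 1215): to k=1.6 gives 1672 − 267×1.6 = 1244.8 → profitable ✗; to k=19.9 gives 2091 − 267×19.9 = -3222.3 → no gain ✓.
Mid-risk (own payoff 1672 − 162×1.6 = 1412.8): to k=0 gives 1215 → no gain ✓; to k=19.9 gives 2091 − 162×19.9 = -1132.8 → no gain ✓.
3 of the 6 constraints hold; not an equilibrium.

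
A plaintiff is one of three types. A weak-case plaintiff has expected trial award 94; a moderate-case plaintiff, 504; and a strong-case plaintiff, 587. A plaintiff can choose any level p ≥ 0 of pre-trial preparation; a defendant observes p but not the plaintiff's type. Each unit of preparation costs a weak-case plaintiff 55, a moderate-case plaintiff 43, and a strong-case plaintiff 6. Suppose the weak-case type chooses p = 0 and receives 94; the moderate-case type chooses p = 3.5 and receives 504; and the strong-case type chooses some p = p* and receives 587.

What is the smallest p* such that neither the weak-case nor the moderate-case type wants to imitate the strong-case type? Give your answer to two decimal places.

Weak-case type (on-path payoff 94) won't mimic when 94 ≥ 587 − 55·p*, i.e. p* ≥ 8.96.
Moderate-case type (on-path payoff 504 − 43×3.5 = 353.5) won't mimic when 353.5 ≥ 587 − 43·p*, i.e. p* ≥ 5.43.
Both must hold, so p* = max(8.96, 5.43) = 8.96. The weak-case type's constraint binds.

8.96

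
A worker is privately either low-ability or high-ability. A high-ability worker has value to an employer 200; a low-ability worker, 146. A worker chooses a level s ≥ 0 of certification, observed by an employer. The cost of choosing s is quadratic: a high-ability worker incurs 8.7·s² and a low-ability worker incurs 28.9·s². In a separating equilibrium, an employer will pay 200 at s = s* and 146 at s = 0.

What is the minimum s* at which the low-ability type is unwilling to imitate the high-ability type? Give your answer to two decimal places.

1.37

The low-ability type at s = 0 receives 146; imitating at s* yields 200 − 28.9·s*².
Indifference: 146 = 200 − 28.9·s*², so s*² = (200 − 146) / 28.9 ≈ 1.8685.
s* = √1.8685 ≈ 1.37.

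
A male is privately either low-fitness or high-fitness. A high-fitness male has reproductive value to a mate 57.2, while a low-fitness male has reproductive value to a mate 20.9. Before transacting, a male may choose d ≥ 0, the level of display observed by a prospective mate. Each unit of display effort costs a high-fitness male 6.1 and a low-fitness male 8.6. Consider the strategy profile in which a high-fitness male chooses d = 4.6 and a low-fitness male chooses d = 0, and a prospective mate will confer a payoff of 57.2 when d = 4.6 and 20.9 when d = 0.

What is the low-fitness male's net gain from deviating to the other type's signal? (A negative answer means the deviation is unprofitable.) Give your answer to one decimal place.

-3.3

Playing d = 0 the low-fitness male receives 20.9.
Deviating to d = 4.6 brings payment 57.2 at cost 8.6 × 4.6 = 39.56, netting 17.64.
Gain from deviating: 17.64 − 20.9 = -3.26, i.e. -3.3 to one decimal place.
The gain is negative, so the low-fitness type's incentive-compatibility constraint is satisfied.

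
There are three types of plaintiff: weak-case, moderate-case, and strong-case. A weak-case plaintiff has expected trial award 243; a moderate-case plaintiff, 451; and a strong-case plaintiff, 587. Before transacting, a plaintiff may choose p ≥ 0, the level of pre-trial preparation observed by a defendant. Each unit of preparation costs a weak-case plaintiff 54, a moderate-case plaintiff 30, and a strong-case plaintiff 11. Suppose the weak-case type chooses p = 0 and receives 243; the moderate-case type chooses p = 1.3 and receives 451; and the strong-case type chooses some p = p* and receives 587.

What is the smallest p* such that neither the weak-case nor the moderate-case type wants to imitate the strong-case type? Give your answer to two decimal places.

6.37

Moderate-case type (on-path payoff 451 − 30×1.3 = 412) won't mimic when 412 ≥ 587 − 30·p*, i.e. p* ≥ 5.83.
Weak-case type (on-path payoff 243) won't mimic when 243 ≥ 587 − 54·p*, i.e. p* ≥ 6.37.
Both must hold, so p* = max(6.37, 5.83) = 6.37. The weak-case type's constraint binds.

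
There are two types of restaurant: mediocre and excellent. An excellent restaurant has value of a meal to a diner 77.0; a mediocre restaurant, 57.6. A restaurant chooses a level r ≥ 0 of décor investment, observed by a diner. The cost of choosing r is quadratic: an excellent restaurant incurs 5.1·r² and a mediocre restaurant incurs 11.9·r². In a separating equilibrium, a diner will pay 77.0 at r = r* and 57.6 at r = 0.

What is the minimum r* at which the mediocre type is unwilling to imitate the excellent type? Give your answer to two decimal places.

The mediocre type at r = 0 receives 57.6; imitating at r* yields 77.0 − 11.9·r*².
Indifference: 57.6 = 77.0 − 11.9·r*², so r*² = (77.0 − 57.6) / 11.9 ≈ 1.6303.
r* = √1.6303 ≈ 1.28.

1.28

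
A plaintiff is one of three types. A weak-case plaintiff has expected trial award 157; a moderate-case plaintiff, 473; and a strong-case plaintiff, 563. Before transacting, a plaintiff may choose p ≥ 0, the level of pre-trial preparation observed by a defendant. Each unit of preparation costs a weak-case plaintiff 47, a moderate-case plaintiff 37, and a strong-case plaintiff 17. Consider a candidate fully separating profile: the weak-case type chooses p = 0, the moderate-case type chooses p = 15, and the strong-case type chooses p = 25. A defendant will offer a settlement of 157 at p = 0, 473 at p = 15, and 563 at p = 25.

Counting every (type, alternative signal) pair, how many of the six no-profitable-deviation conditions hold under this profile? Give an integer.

Moderate-case (own payoff 473 − 37×15 = -82): to p=0 gives 157 → profitable ✗; to p=25 gives 563 − 37×25 = -362 → no gain ✓.
Weak-case (own payoff 157): to p=15 gives 473 − 47×15 = -232 → no gain ✓; to p=25 gives 563 − 47×25 = -612 → no gain ✓.
Strong-case (own payoff 563 − 17×25 = 138): to p=0 gives 157 → profitable ✗; to p=15 gives 473 − 17×15 = 218 → profitable ✗.
3 of the 6 constraints hold; not an equilibrium.

3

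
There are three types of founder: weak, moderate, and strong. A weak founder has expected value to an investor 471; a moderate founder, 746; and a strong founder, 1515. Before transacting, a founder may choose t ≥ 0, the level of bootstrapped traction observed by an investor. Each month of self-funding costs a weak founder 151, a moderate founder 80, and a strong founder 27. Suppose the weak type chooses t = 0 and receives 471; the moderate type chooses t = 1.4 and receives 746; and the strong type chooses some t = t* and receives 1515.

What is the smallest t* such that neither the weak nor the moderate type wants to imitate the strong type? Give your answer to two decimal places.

Moderate type (on-path payoff 746 − 80×1.4 = 634) won't mimic when 634 ≥ 1515 − 80·t*, i.e. t* ≥ 11.01.
Weak type (on-path payoff 471) won't mimic when 471 ≥ 1515 − 151·t*, i.e. t* ≥ 6.91.
Both must hold, so t* = max(6.91, 11.01) = 11.01. The moderate type's constraint binds.

11.01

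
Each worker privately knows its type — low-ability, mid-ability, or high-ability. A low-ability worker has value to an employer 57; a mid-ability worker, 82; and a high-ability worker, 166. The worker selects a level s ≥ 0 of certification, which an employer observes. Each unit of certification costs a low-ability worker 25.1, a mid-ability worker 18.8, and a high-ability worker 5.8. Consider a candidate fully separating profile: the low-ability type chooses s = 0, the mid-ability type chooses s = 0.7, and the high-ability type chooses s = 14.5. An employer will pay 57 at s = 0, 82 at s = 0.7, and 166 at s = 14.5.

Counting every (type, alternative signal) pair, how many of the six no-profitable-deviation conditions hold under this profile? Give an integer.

5

Low-ability (own payoff 57): to s=0.7 gives 82 − 25.1×0.7 = 64.43 → profitable ✗; to s=14.5 gives 166 − 25.1×14.5 = -197.95 → no gain ✓.
Mid-ability (own payoff 82 − 18.8×0.7 = 68.84): to s=0 gives 57 → no gain ✓; to s=14.5 gives 166 − 18.8×14.5 = -106.6 → no gain ✓.
High-ability (own payoff 166 − 5.8×14.5 = 81.9): to s=0 gives 57 → no gain ✓; to s=0.7 gives 82 − 5.8×0.7 = 77.94 → no gain ✓.
5 of the 6 constraints hold; not an equilibrium.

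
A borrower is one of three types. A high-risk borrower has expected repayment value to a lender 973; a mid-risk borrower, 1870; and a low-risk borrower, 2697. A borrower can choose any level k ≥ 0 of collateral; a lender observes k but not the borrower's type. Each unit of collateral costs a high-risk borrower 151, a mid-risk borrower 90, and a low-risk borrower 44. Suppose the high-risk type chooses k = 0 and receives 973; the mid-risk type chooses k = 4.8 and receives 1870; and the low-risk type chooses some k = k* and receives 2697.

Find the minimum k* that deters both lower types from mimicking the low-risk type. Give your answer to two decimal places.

13.99

Mid-risk type (on-path payoff 1870 − 90×4.8 = 1438) won't mimic when 1438 ≥ 2697 − 90·k*, i.e. k* ≥ 13.99.
High-risk type (on-path payoff 973) won't mimic when 973 ≥ 2697 − 151·k*, i.e. k* ≥ 11.42.
Both must hold, so k* = max(11.42, 13.99) = 13.99. The mid-risk type's constraint binds.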